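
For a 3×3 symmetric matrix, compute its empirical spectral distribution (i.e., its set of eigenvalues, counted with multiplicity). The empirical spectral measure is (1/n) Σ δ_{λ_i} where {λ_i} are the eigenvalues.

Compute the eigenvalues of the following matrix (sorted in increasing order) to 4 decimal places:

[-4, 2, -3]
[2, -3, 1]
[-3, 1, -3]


Since M is real symmetric, all three eigenvalues are real; they are the roots of det(λI − M) = λ³ − (tr M) λ² + s λ − det M, where s is the sum of the principal 2×2 minors.
tr M = -4 + (-3) + (-3) = -10.
s = ((-4)·(-3) − 2²) + ((-4)·(-3) − (-3)²) + ((-3)·(-3) − 1²) = 8 + 3 + 8 = 19.
det M (expand along row 1) = (-4)·8 − 2·(-3) + (-3)·(-7) = -5.
Characteristic polynomial: λ³ + 10λ² + 19λ + 5 = 0.
Substitute λ = y + (tr M)/3 = y − 3.333333 to remove the quadratic term: y³ + p·y + q = 0 with p = s − (tr M)²/3 = -14.333333 and q = −2(tr M)³/27 + (tr M)·s/3 − det M = 15.740741.
Three real roots ⇒ use the trigonometric (Viète) form: r = 2√(−p/3) = 4.371626, φ = arccos(3q/(p·r)) = arccos(-0.753627) = 2.424359 rad.
y_k = r·cos(φ/3 − 2πk/3) for k = 0, 1, 2 gives y = 3.020178, 1.227104, -4.247282.
λ_k = y_k − 3.333333 gives λ = -0.3132, -2.1062, -7.5806 (check: the sum is -10.0000 = tr M).

Eigenvalues sorted in increasing order: [-7.5806, -2.1062, -0.3132].


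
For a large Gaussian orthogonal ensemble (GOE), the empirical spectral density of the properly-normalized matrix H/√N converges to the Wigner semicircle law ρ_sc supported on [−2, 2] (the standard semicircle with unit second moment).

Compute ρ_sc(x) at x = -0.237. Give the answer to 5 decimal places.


ρ_sc(x) = (1/(2π)) √(4 − x²). With x = -0.237:
  4 − x² = 4 − (-0.237)² = 4 − 0.056169 = 3.943831.
  √(4 − x²) = 1.985908.
  1/(2π) = 0.159155.
  ρ_sc(-0.237) = 0.159155 · 1.985908 = 0.316067.

Rounded to 5 decimal places: ρ_sc(-0.237) ≈ 0.31607.


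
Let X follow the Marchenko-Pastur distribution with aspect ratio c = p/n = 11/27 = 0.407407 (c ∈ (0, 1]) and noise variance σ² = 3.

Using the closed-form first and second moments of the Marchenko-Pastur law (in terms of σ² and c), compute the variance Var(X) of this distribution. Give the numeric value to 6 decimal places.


Recall the MP moments m_1 = E[X] = σ² and m_2 = E[X²] = σ⁴ (1 + c).
m_1 = E[X] = σ² = 3, so m_1² = 9.
m_2 = E[X²] = σ⁴ (1 + c) = 9 · (1 + 0.407407) = 9 · 1.407407 = 12.666667.
(Note m_2 − m_1² simplifies to c · σ⁴ = 0.407407 · 9.)

Var(X) = m_2 − m_1² = 12.666667 − 9 = 3.666667.


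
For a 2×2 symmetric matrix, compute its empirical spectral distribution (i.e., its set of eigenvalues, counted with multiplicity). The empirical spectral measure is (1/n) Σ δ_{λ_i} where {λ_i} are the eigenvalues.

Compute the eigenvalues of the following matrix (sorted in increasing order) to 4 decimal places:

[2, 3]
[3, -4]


Since M is real symmetric, both eigenvalues are real; they are the roots of det(λI − M) = λ² − (tr M) λ + det M.
tr M = 2 + (-4) = -2.
det M = 2·(-4) − 3² = -8 − 9 = -17.
Characteristic polynomial: λ² + 2λ − 17 = 0.
Discriminant Δ = (tr M)² − 4·det M = 4 − (-68) = 72; √Δ = 8.485281.
λ = (tr M ± √Δ)/2 = (-2 ± 8.485281)/2, giving (tr M − √Δ)/2 = -5.2426 and (tr M + √Δ)/2 = 3.2426.

Eigenvalues sorted in increasing order: [-5.2426, 3.2426].


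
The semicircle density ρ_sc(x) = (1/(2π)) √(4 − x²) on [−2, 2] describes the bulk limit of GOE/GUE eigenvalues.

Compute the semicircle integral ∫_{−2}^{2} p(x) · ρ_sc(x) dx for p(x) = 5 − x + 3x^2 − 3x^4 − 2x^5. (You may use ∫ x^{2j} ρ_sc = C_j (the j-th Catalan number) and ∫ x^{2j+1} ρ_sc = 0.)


Write p(x) = Σ a_i x^i, split into monomials and integrate each against ρ_sc separately.
Using ∫ x^{2j} ρ_sc = C_j = (1/(j+1)) C(2j, j) (Catalan numbers) and ∫ x^{2j+1} ρ_sc = 0 (odd monomials vanish by symmetry):
  i = 0 (even): a_0 · C_{0} = 5 · 1 = 5
  i = 1 (odd): ∫ x^1 ρ_sc = 0 (vanishes)
  i = 2 (even): a_2 · C_{1} = 3 · 1 = 3
  i = 4 (even): a_4 · C_{2} = -3 · 2 = -6
  i = 5 (odd): ∫ x^5 ρ_sc = 0 (vanishes)

Summing the contributions: ∫_{−2}^{2} p(x) ρ_sc(x) dx = 5 + 3 + (-6) = 2.


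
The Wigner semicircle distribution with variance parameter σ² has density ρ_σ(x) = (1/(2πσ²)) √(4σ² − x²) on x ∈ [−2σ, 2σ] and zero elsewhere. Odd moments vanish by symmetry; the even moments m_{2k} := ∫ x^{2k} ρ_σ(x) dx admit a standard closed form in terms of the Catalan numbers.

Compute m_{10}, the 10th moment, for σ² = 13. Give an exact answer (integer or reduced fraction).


By the scaled semicircle moment identity, m_{2k} = σ^{2k} · C_k with k = 5.
C_5 = (1/(k+1)) · C(2k, k) = (1/6) · C(10, 5) = (1/6) · 252 = 42.
σ^{2k} = (σ²)^k = (13)^5 = 371293.

Therefore m_{10} = σ^{10} · C_5 = 371293 · 42 = 15594306.


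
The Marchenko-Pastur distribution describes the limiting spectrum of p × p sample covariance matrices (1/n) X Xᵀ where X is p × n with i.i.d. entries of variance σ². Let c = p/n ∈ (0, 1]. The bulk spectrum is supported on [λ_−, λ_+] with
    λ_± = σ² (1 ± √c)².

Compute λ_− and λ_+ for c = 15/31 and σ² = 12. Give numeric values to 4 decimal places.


c = 15/31 = 0.483871; √c = 0.695608.
λ_− = σ² (1 − √c)² = 12 · (1 − 0.695608)² = 12 · (0.304392)² = 1.111851.
λ_+ = σ² (1 + √c)² = 12 · (1 + 0.695608)² = 12 · (1.695608)² = 34.501052.

Rounded to 4 decimal places: λ_− ≈ 1.1119, λ_+ ≈ 34.5011.


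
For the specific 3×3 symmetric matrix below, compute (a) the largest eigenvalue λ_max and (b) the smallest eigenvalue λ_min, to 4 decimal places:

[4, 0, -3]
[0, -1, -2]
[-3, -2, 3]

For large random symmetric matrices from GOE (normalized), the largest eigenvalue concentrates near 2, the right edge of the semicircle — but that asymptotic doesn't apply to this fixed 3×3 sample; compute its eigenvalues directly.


Since M is real symmetric, all three eigenvalues are real; they are the roots of det(λI − M) = λ³ − (tr M) λ² + s λ − det M, where s is the sum of the principal 2×2 minors.
tr M = 4 + (-1) + 3 = 6.
s = (4·(-1) − 0²) + (4·3 − (-3)²) + ((-1)·3 − (-2)²) = -4 + 3 + (-7) = -8.
det M (expand along row 1) = 4·(-7) − 0·(-6) + (-3)·(-3) = -19.
Characteristic polynomial: λ³ − 6λ² − 8λ + 19 = 0.
Substitute λ = y + (tr M)/3 = y + 2.000000 to remove the quadratic term: y³ + p·y + q = 0 with p = s − (tr M)²/3 = -20.000000 and q = −2(tr M)³/27 + (tr M)·s/3 − det M = -13.000000.
Three real roots ⇒ use the trigonometric (Viète) form: r = 2√(−p/3) = 5.163978, φ = arccos(3q/(p·r)) = arccos(0.377616) = 1.183576 rad.
y_k = r·cos(φ/3 − 2πk/3) for k = 0, 1, 2 gives y = 4.767276, -0.664683, -4.102593.
λ_k = y_k + 2.000000 gives λ = 6.7673, 1.3353, -2.1026 (check: the sum is 6.0000 = tr M).

Hence λ_max = 6.7673 and λ_min = -2.1026.


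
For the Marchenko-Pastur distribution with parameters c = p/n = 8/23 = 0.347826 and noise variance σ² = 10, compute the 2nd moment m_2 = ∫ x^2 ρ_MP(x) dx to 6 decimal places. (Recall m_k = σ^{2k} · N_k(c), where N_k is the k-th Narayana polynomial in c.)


E[X²] = σ⁴ (1 + c) (second MP moment). With σ² = 10 (so σ⁴ = 100) and c = 8/23 = 0.347826: E[X²] = 100 · (1 + 0.347826) = 100 · 1.347826.

So E[X^2] = 134.782609.


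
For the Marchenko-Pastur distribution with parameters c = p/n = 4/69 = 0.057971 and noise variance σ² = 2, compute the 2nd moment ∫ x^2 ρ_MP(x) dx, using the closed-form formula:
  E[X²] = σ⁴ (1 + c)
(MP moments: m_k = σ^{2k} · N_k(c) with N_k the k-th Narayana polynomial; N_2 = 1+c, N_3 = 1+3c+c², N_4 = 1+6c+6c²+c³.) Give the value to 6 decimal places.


E[X²] = σ⁴ (1 + c) (second MP moment). With σ² = 2 (so σ⁴ = 4) and c = 4/69 = 0.057971: E[X²] = 4 · (1 + 0.057971) = 4 · 1.057971.

So E[X^2] = 4.231884.


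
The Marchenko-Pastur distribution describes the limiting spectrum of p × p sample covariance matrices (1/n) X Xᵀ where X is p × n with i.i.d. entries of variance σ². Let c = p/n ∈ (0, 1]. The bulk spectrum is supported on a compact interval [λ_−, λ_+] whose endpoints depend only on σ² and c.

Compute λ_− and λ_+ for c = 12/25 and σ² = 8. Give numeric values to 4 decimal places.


c = 12/25 = 0.480000; √c = 0.692820.
λ_− = σ² (1 − √c)² = 8 · (1 − 0.692820)² = 8 · (0.307180)² = 0.754875.
λ_+ = σ² (1 + √c)² = 8 · (1 + 0.692820)² = 8 · (1.692820)² = 22.925125.

Rounded to 4 decimal places: λ_− ≈ 0.7549, λ_+ ≈ 22.9251.


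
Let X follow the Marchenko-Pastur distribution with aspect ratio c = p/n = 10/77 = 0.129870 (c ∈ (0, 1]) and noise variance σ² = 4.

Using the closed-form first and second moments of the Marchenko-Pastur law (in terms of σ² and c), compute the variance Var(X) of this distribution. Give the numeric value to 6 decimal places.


Recall the MP moments m_1 = E[X] = σ² and m_2 = E[X²] = σ⁴ (1 + c).
m_1 = E[X] = σ² = 4, so m_1² = 16.
m_2 = E[X²] = σ⁴ (1 + c) = 16 · (1 + 0.129870) = 16 · 1.129870 = 18.077922.
(Note m_2 − m_1² simplifies to c · σ⁴ = 0.129870 · 16.)

Var(X) = m_2 − m_1² = 18.077922 − 16 = 2.077922.


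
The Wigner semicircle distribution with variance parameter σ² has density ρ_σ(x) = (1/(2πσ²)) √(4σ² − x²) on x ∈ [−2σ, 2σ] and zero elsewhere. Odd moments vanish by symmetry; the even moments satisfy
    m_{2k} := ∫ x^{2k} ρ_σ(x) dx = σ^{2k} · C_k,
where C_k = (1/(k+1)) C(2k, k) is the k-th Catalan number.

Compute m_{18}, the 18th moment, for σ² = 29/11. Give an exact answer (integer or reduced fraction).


By the scaled semicircle moment identity, m_{2k} = σ^{2k} · C_k with k = 9.
C_9 = (1/(k+1)) · C(2k, k) = (1/10) · C(18, 9) = (1/10) · 48620 = 4862.
σ^{2k} = (σ²)^k = (29/11)^9 = 14507145975869/2357947691.

Therefore m_{18} = σ^{18} · C_9 = (14507145975869/2357947691) · 4862 = 6412158521334098/214358881.


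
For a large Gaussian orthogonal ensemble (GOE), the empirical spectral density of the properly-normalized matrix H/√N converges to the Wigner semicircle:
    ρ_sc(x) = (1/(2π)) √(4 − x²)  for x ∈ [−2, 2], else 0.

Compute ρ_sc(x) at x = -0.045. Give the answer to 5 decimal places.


ρ_sc(x) = (1/(2π)) √(4 − x²). With x = -0.045:
  4 − x² = 4 − (-0.045)² = 4 − 0.002025 = 3.997975.
  √(4 − x²) = 1.999494.
  1/(2π) = 0.159155.
  ρ_sc(-0.045) = 0.159155 · 1.999494 = 0.318229.

Rounded to 5 decimal places: ρ_sc(-0.045) ≈ 0.31823.


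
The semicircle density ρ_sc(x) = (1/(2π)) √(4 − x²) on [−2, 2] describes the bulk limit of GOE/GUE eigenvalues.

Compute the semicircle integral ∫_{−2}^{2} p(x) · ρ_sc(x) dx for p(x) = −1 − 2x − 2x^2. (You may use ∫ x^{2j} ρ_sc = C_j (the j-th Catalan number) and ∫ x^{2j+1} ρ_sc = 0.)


Write p(x) = Σ a_i x^i, split into monomials and integrate each against ρ_sc separately.
Using ∫ x^{2j} ρ_sc = C_j = (1/(j+1)) C(2j, j) (Catalan numbers) and ∫ x^{2j+1} ρ_sc = 0 (odd monomials vanish by symmetry):
  i = 0 (even): a_0 · C_{0} = -1 · 1 = -1
  i = 1 (odd): ∫ x^1 ρ_sc = 0 (vanishes)
  i = 2 (even): a_2 · C_{1} = -2 · 1 = -2

Summing the contributions: ∫_{−2}^{2} p(x) ρ_sc(x) dx = (-1) + (-2) = -3.


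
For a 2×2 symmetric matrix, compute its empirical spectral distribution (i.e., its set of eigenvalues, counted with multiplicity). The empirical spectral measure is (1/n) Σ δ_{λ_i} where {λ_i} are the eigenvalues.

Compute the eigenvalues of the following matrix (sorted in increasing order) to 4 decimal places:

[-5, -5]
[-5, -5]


Since M is real symmetric, both eigenvalues are real; they are the roots of det(λI − M) = λ² − (tr M) λ + det M.
tr M = -5 + (-5) = -10.
det M = (-5)·(-5) − (-5)² = 25 − 25 = 0.
Characteristic polynomial: λ² + 10λ = 0.
Discriminant Δ = (tr M)² − 4·det M = 100 − 0 = 100; √Δ = 10.000000.
λ = (tr M ± √Δ)/2 = (-10 ± 10.000000)/2, giving (tr M − √Δ)/2 = -10.0000 and (tr M + √Δ)/2 = 0.0000.

Eigenvalues sorted in increasing order: [-10.0000, 0.0000].


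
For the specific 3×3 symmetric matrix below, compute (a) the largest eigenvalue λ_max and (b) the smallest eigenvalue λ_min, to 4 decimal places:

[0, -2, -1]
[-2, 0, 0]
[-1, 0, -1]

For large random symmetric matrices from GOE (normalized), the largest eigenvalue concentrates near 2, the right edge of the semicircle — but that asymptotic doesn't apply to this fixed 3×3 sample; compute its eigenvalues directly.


Since M is real symmetric, all three eigenvalues are real; they are the roots of det(λI − M) = λ³ − (tr M) λ² + s λ − det M, where s is the sum of the principal 2×2 minors.
tr M = 0 + 0 + (-1) = -1.
s = (0·0 − (-2)²) + (0·(-1) − (-1)²) + (0·(-1) − 0²) = -4 + (-1) + 0 = -5.
det M (expand along row 1) = 0·0 − (-2)·2 + (-1)·0 = 4.
Characteristic polynomial: λ³ + λ² − 5λ − 4 = 0.
Substitute λ = y + (tr M)/3 = y − 0.333333 to remove the quadratic term: y³ + p·y + q = 0 with p = s − (tr M)²/3 = -5.333333 and q = −2(tr M)³/27 + (tr M)·s/3 − det M = -2.259259.
Three real roots ⇒ use the trigonometric (Viète) form: r = 2√(−p/3) = 2.666667, φ = arccos(3q/(p·r)) = arccos(0.476562) = 1.074056 rad.
y_k = r·cos(φ/3 − 2πk/3) for k = 0, 1, 2 gives y = 2.497581, -0.439532, -2.058049.
λ_k = y_k − 0.333333 gives λ = 2.1642, -0.7729, -2.3914 (check: the sum is -1.0000 = tr M).

Hence λ_max = 2.1642 and λ_min = -2.3914.


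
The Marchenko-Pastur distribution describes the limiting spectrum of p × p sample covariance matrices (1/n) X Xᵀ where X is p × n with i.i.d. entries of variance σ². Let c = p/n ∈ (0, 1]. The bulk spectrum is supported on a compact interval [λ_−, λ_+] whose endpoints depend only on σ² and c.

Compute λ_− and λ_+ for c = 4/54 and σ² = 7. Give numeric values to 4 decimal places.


c = 4/54 = 0.074074; √c = 0.272166.
λ_− = σ² (1 − √c)² = 7 · (1 − 0.272166)² = 7 · (0.727834)² = 3.708201.
λ_+ = σ² (1 + √c)² = 7 · (1 + 0.272166)² = 7 · (1.272166)² = 11.328836.

Rounded to 4 decimal places: λ_− ≈ 3.7082, λ_+ ≈ 11.3288.


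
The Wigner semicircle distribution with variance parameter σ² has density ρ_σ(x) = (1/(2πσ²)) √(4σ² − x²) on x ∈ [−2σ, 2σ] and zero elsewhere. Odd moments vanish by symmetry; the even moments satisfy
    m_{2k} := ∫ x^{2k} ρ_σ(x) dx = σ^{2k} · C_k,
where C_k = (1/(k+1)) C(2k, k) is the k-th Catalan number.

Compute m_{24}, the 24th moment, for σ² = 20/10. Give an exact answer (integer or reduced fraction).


By the scaled semicircle moment identity, m_{2k} = σ^{2k} · C_k with k = 12.
C_12 = (1/(k+1)) · C(2k, k) = (1/13) · C(24, 12) = (1/13) · 2704156 = 208012.
σ^{2k} = (σ²)^k = (20/10)^12 = 4096.

Therefore m_{24} = σ^{24} · C_12 = 4096 · 208012 = 852017152.


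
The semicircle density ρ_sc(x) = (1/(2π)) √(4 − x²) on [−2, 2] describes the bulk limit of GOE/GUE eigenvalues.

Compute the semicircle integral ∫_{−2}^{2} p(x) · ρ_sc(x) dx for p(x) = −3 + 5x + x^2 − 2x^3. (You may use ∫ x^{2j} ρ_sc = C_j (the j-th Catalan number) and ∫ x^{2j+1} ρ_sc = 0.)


Write p(x) = Σ a_i x^i, split into monomials and integrate each against ρ_sc separately.
Using ∫ x^{2j} ρ_sc = C_j = (1/(j+1)) C(2j, j) (Catalan numbers) and ∫ x^{2j+1} ρ_sc = 0 (odd monomials vanish by symmetry):
  i = 0 (even): a_0 · C_{0} = -3 · 1 = -3
  i = 1 (odd): ∫ x^1 ρ_sc = 0 (vanishes)
  i = 2 (even): a_2 · C_{1} = 1 · 1 = 1
  i = 3 (odd): ∫ x^3 ρ_sc = 0 (vanishes)

Summing the contributions: ∫_{−2}^{2} p(x) ρ_sc(x) dx = (-3) + 1 = -2.


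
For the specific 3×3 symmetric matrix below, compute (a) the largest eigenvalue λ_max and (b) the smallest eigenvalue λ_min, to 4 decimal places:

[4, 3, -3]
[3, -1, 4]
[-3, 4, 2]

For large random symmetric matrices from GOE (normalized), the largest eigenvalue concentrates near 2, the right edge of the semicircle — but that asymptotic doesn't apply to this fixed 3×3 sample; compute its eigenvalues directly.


Since M is real symmetric, all three eigenvalues are real; they are the roots of det(λI − M) = λ³ − (tr M) λ² + s λ − det M, where s is the sum of the principal 2×2 minors.
tr M = 4 + (-1) + 2 = 5.
s = (4·(-1) − 3²) + (4·2 − (-3)²) + ((-1)·2 − 4²) = -13 + (-1) + (-18) = -32.
det M (expand along row 1) = 4·(-18) − 3·18 + (-3)·9 = -153.
Characteristic polynomial: λ³ − 5λ² − 32λ + 153 = 0.
Substitute λ = y + (tr M)/3 = y + 1.666667 to remove the quadratic term: y³ + p·y + q = 0 with p = s − (tr M)²/3 = -40.333333 and q = −2(tr M)³/27 + (tr M)·s/3 − det M = 90.407407.
Three real roots ⇒ use the trigonometric (Viète) form: r = 2√(−p/3) = 7.333333, φ = arccos(3q/(p·r)) = arccos(-0.916980) = 2.731239 rad.
y_k = r·cos(φ/3 − 2πk/3) for k = 0, 1, 2 gives y = 4.498411, 2.766426, -7.264837.
λ_k = y_k + 1.666667 gives λ = 6.1651, 4.4331, -5.5982 (check: the sum is 5.0000 = tr M).

Hence λ_max = 6.1651 and λ_min = -5.5982.


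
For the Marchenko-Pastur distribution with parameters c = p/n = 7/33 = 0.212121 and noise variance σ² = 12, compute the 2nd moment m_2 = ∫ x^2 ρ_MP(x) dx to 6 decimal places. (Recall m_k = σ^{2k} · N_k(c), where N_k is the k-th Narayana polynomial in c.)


E[X²] = σ⁴ (1 + c) (second MP moment). With σ² = 12 (so σ⁴ = 144) and c = 7/33 = 0.212121: E[X²] = 144 · (1 + 0.212121) = 144 · 1.212121.

So E[X^2] = 174.545455.


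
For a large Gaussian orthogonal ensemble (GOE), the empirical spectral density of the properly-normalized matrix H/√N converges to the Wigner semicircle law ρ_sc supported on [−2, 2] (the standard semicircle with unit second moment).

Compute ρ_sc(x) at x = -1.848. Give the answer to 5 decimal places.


ρ_sc(x) = (1/(2π)) √(4 − x²). With x = -1.848:
  4 − x² = 4 − (-1.848)² = 4 − 3.415104 = 0.584896.
  √(4 − x²) = 0.764785.
  1/(2π) = 0.159155.
  ρ_sc(-1.848) = 0.159155 · 0.764785 = 0.121719.

Rounded to 5 decimal places: ρ_sc(-1.848) ≈ 0.12172.


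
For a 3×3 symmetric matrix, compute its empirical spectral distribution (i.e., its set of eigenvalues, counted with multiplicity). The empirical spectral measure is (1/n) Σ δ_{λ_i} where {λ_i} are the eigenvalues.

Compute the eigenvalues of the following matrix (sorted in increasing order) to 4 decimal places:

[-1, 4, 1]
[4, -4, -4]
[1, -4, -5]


Since M is real symmetric, all three eigenvalues are real; they are the roots of det(λI − M) = λ³ − (tr M) λ² + s λ − det M, where s is the sum of the principal 2×2 minors.
tr M = -1 + (-4) + (-5) = -10.
s = ((-1)·(-4) − 4²) + ((-1)·(-5) − 1²) + ((-4)·(-5) − (-4)²) = -12 + 4 + 4 = -4.
det M (expand along row 1) = (-1)·4 − 4·(-16) + 1·(-12) = 48.
Characteristic polynomial: λ³ + 10λ² − 4λ − 48 = 0.
Substitute λ = y + (tr M)/3 = y − 3.333333 to remove the quadratic term: y³ + p·y + q = 0 with p = s − (tr M)²/3 = -37.333333 and q = −2(tr M)³/27 + (tr M)·s/3 − det M = 39.407407.
Three real roots ⇒ use the trigonometric (Viète) form: r = 2√(−p/3) = 7.055337, φ = arccos(3q/(p·r)) = arccos(-0.448833) = 2.036255 rad.
y_k = r·cos(φ/3 − 2πk/3) for k = 0, 1, 2 gives y = 5.491571, 1.090270, -6.581841.
λ_k = y_k − 3.333333 gives λ = 2.1582, -2.2431, -9.9152 (check: the sum is -10.0000 = tr M).

Eigenvalues sorted in increasing order: [-9.9152, -2.2431, 2.1582].


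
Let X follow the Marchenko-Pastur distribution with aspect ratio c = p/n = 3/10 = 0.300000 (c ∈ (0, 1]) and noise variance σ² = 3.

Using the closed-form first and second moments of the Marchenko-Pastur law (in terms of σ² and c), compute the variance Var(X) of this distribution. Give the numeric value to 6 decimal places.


Recall the MP moments m_1 = E[X] = σ² and m_2 = E[X²] = σ⁴ (1 + c).
m_1 = E[X] = σ² = 3, so m_1² = 9.
m_2 = E[X²] = σ⁴ (1 + c) = 9 · (1 + 0.300000) = 9 · 1.300000 = 11.700000.
(Note m_2 − m_1² simplifies to c · σ⁴ = 0.300000 · 9.)

Var(X) = m_2 − m_1² = 11.700000 − 9 = 2.700000.


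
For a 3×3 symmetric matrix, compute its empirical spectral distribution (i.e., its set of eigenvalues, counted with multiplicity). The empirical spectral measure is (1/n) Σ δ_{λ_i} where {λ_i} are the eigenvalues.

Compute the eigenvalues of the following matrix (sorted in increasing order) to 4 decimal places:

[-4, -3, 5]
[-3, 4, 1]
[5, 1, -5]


Since M is real symmetric, all three eigenvalues are real; they are the roots of det(λI − M) = λ³ − (tr M) λ² + s λ − det M, where s is the sum of the principal 2×2 minors.
tr M = -4 + 4 + (-5) = -5.
s = ((-4)·4 − (-3)²) + ((-4)·(-5) − 5²) + (4·(-5) − 1²) = -25 + (-5) + (-21) = -51.
det M (expand along row 1) = (-4)·(-21) − (-3)·10 + 5·(-23) = -1.
Characteristic polynomial: λ³ + 5λ² − 51λ + 1 = 0.
Substitute λ = y + (tr M)/3 = y − 1.666667 to remove the quadratic term: y³ + p·y + q = 0 with p = s − (tr M)²/3 = -59.333333 and q = −2(tr M)³/27 + (tr M)·s/3 − det M = 95.259259.
Three real roots ⇒ use the trigonometric (Viète) form: r = 2√(−p/3) = 8.894443, φ = arccos(3q/(p·r)) = arccos(-0.541516) = 2.143035 rad.
y_k = r·cos(φ/3 − 2πk/3) for k = 0, 1, 2 gives y = 6.719951, 1.686312, -8.406264.
λ_k = y_k − 1.666667 gives λ = 5.0533, 0.0196, -10.0729 (check: the sum is -5.0000 = tr M).

Eigenvalues sorted in increasing order: [-10.0729, 0.0196, 5.0533].


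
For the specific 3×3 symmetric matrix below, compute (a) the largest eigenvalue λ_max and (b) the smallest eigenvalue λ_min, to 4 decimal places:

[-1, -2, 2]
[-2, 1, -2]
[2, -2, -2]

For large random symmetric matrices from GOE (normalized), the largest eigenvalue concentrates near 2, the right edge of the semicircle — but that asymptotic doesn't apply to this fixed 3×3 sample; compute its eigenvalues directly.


Since M is real symmetric, all three eigenvalues are real; they are the roots of det(λI − M) = λ³ − (tr M) λ² + s λ − det M, where s is the sum of the principal 2×2 minors.
tr M = -1 + 1 + (-2) = -2.
s = ((-1)·1 − (-2)²) + ((-1)·(-2) − 2²) + (1·(-2) − (-2)²) = -5 + (-2) + (-6) = -13.
det M (expand along row 1) = (-1)·(-6) − (-2)·8 + 2·2 = 26.
Characteristic polynomial: λ³ + 2λ² − 13λ − 26 = 0.
Substitute λ = y + (tr M)/3 = y − 0.666667 to remove the quadratic term: y³ + p·y + q = 0 with p = s − (tr M)²/3 = -14.333333 and q = −2(tr M)³/27 + (tr M)·s/3 − det M = -16.740741.
Three real roots ⇒ use the trigonometric (Viète) form: r = 2√(−p/3) = 4.371626, φ = arccos(3q/(p·r)) = arccos(0.801504) = 0.640990 rad.
y_k = r·cos(φ/3 − 2πk/3) for k = 0, 1, 2 gives y = 4.272218, -1.333333, -2.938885.
λ_k = y_k − 0.666667 gives λ = 3.6056, -2.0000, -3.6056 (check: the sum is -2.0000 = tr M).

Hence λ_max = 3.6056 and λ_min = -3.6056.


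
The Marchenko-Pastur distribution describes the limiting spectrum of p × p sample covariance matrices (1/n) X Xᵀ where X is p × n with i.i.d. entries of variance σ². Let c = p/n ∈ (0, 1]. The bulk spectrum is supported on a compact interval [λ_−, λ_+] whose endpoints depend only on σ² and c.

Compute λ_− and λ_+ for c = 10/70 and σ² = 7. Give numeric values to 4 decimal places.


c = 10/70 = 0.142857; √c = 0.377964.
λ_− = σ² (1 − √c)² = 7 · (1 − 0.377964)² = 7 · (0.622036)² = 2.708497.
λ_+ = σ² (1 + √c)² = 7 · (1 + 0.377964)² = 7 · (1.377964)² = 13.291503.

Rounded to 4 decimal places: λ_− ≈ 2.7085, λ_+ ≈ 13.2915.


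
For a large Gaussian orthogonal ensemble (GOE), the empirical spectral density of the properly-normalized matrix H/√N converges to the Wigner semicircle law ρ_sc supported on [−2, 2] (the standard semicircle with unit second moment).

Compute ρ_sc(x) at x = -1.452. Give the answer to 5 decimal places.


ρ_sc(x) = (1/(2π)) √(4 − x²). With x = -1.452:
  4 − x² = 4 − (-1.452)² = 4 − 2.108304 = 1.891696.
  √(4 − x²) = 1.375389.
  1/(2π) = 0.159155.
  ρ_sc(-1.452) = 0.159155 · 1.375389 = 0.218900.

Rounded to 5 decimal places: ρ_sc(-1.452) ≈ 0.21890.


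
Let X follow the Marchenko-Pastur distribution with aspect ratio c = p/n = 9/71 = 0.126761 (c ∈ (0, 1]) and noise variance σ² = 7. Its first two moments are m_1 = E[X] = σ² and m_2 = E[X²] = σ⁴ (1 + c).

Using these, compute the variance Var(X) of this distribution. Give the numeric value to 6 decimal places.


m_1 = E[X] = σ² = 7, so m_1² = 49.
m_2 = E[X²] = σ⁴ (1 + c) = 49 · (1 + 0.126761) = 49 · 1.126761 = 55.211268.
(Note m_2 − m_1² simplifies to c · σ⁴ = 0.126761 · 49.)

Var(X) = m_2 − m_1² = 55.211268 − 49 = 6.211268.


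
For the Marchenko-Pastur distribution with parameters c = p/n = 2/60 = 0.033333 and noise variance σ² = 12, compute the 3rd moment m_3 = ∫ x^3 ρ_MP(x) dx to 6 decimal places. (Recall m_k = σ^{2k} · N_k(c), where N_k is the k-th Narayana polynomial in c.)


E[X³] = σ⁶ (1 + 3c + c²) (third MP moment). With σ² = 12 (so σ⁶ = 1728) and c = 2/60 = 0.033333: E[X³] = 1728 · (1 + 3·0.033333 + (0.033333)²) = 1728 · 1.101111.

So E[X^3] = 1902.720000.


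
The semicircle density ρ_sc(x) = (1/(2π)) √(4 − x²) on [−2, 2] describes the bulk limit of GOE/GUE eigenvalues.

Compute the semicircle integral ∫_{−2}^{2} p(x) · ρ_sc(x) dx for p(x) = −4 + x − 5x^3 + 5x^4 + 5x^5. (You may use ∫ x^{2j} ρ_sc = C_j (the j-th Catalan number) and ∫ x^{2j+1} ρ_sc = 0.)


Write p(x) = Σ a_i x^i, split into monomials and integrate each against ρ_sc separately.
Using ∫ x^{2j} ρ_sc = C_j = (1/(j+1)) C(2j, j) (Catalan numbers) and ∫ x^{2j+1} ρ_sc = 0 (odd monomials vanish by symmetry):
  i = 0 (even): a_0 · C_{0} = -4 · 1 = -4
  i = 1 (odd): ∫ x^1 ρ_sc = 0 (vanishes)
  i = 3 (odd): ∫ x^3 ρ_sc = 0 (vanishes)
  i = 4 (even): a_4 · C_{2} = 5 · 2 = 10
  i = 5 (odd): ∫ x^5 ρ_sc = 0 (vanishes)

Summing the contributions: ∫_{−2}^{2} p(x) ρ_sc(x) dx = (-4) + 10 = 6.


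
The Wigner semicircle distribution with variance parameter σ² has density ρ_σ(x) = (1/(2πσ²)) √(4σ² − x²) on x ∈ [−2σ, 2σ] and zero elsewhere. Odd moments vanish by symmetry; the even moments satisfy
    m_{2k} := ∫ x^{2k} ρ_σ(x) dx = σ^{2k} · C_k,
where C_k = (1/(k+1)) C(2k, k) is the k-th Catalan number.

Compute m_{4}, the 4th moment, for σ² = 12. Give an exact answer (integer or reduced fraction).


By the scaled semicircle moment identity, m_{2k} = σ^{2k} · C_k with k = 2.
C_2 = (1/(k+1)) · C(2k, k) = (1/3) · C(4, 2) = (1/3) · 6 = 2.
σ^{2k} = (σ²)^k = (12)^2 = 144.

Therefore m_{4} = σ^{4} · C_2 = 144 · 2 = 288.


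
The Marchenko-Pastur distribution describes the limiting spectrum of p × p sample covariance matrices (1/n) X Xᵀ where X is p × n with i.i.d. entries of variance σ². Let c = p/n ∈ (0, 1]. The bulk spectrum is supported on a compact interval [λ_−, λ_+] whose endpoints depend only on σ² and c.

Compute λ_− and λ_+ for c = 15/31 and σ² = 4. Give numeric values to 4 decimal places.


c = 15/31 = 0.483871; √c = 0.695608.
λ_− = σ² (1 − √c)² = 4 · (1 − 0.695608)² = 4 · (0.304392)² = 0.370617.
λ_+ = σ² (1 + √c)² = 4 · (1 + 0.695608)² = 4 · (1.695608)² = 11.500351.

Rounded to 4 decimal places: λ_− ≈ 0.3706, λ_+ ≈ 11.5004.


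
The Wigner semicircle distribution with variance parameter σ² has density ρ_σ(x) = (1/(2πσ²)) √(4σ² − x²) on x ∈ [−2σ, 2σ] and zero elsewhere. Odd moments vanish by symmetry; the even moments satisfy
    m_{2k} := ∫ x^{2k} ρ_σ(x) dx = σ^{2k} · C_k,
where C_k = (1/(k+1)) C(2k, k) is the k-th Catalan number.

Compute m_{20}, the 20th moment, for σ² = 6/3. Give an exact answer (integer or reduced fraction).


By the scaled semicircle moment identity, m_{2k} = σ^{2k} · C_k with k = 10.
C_10 = (1/(k+1)) · C(2k, k) = (1/11) · C(20, 10) = (1/11) · 184756 = 16796.
σ^{2k} = (σ²)^k = (6/3)^10 = 1024.

Therefore m_{20} = σ^{20} · C_10 = 1024 · 16796 = 17199104.


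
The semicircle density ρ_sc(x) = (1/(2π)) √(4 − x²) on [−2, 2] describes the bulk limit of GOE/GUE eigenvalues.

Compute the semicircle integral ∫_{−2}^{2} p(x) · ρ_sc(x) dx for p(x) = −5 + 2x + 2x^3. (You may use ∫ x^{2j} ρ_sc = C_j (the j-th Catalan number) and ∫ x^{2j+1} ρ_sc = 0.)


Write p(x) = Σ a_i x^i, split into monomials and integrate each against ρ_sc separately.
Using ∫ x^{2j} ρ_sc = C_j = (1/(j+1)) C(2j, j) (Catalan numbers) and ∫ x^{2j+1} ρ_sc = 0 (odd monomials vanish by symmetry):
  i = 0 (even): a_0 · C_{0} = -5 · 1 = -5
  i = 1 (odd): ∫ x^1 ρ_sc = 0 (vanishes)
  i = 3 (odd): ∫ x^3 ρ_sc = 0 (vanishes)

Summing the contributions: ∫_{−2}^{2} p(x) ρ_sc(x) dx = -5.


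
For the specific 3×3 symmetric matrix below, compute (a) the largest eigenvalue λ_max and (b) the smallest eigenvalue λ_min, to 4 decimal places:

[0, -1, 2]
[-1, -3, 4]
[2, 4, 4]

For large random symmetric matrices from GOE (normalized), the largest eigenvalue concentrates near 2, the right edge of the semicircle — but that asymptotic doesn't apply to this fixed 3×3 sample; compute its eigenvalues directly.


Since M is real symmetric, all three eigenvalues are real; they are the roots of det(λI − M) = λ³ − (tr M) λ² + s λ − det M, where s is the sum of the principal 2×2 minors.
tr M = 0 + (-3) + 4 = 1.
s = (0·(-3) − (-1)²) + (0·4 − 2²) + ((-3)·4 − 4²) = -1 + (-4) + (-28) = -33.
det M (expand along row 1) = 0·(-28) − (-1)·(-12) + 2·2 = -8.
Characteristic polynomial: λ³ − λ² − 33λ + 8 = 0.
Substitute λ = y + (tr M)/3 = y + 0.333333 to remove the quadratic term: y³ + p·y + q = 0 with p = s − (tr M)²/3 = -33.333333 and q = −2(tr M)³/27 + (tr M)·s/3 − det M = -3.074074.
Three real roots ⇒ use the trigonometric (Viète) form: r = 2√(−p/3) = 6.666667, φ = arccos(3q/(p·r)) = arccos(0.041500) = 1.529284 rad.
y_k = r·cos(φ/3 − 2πk/3) for k = 0, 1, 2 gives y = 5.819073, -0.092246, -5.726827.
λ_k = y_k + 0.333333 gives λ = 6.1524, 0.2411, -5.3935 (check: the sum is 1.0000 = tr M).

Hence λ_max = 6.1524 and λ_min = -5.3935.


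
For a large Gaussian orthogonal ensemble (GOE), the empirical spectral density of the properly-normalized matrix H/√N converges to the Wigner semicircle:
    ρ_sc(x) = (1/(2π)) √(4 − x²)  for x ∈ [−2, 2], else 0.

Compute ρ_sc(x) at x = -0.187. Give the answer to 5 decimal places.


ρ_sc(x) = (1/(2π)) √(4 − x²). With x = -0.187:
  4 − x² = 4 − (-0.187)² = 4 − 0.034969 = 3.965031.
  √(4 − x²) = 1.991239.
  1/(2π) = 0.159155.
  ρ_sc(-0.187) = 0.159155 · 1.991239 = 0.316915.

Rounded to 5 decimal places: ρ_sc(-0.187) ≈ 0.31692.


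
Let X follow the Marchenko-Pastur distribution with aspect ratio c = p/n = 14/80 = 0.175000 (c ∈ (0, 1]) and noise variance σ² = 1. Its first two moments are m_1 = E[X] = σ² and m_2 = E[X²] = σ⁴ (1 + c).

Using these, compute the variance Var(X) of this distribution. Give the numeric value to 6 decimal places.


m_1 = E[X] = σ² = 1, so m_1² = 1.
m_2 = E[X²] = σ⁴ (1 + c) = 1 · (1 + 0.175000) = 1 · 1.175000 = 1.175000.
(Note m_2 − m_1² simplifies to c · σ⁴ = 0.175000 · 1.)

Var(X) = m_2 − m_1² = 1.175000 − 1 = 0.175000.


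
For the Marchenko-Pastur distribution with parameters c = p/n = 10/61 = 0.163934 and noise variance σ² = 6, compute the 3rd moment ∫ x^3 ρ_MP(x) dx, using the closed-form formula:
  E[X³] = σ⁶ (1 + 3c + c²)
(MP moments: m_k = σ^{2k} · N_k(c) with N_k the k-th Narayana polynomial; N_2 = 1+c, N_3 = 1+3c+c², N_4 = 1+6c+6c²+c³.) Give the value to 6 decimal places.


E[X³] = σ⁶ (1 + 3c + c²) (third MP moment). With σ² = 6 (so σ⁶ = 216) and c = 10/61 = 0.163934: E[X³] = 216 · (1 + 3·0.163934 + (0.163934)²) = 216 · 1.518678.

So E[X^3] = 328.034399.


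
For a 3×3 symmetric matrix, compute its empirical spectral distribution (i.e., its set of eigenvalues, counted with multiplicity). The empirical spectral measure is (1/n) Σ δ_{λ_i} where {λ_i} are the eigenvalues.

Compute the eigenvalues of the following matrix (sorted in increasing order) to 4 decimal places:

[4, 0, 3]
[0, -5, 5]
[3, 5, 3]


Since M is real symmetric, all three eigenvalues are real; they are the roots of det(λI − M) = λ³ − (tr M) λ² + s λ − det M, where s is the sum of the principal 2×2 minors.
tr M = 4 + (-5) + 3 = 2.
s = (4·(-5) − 0²) + (4·3 − 3²) + ((-5)·3 − 5²) = -20 + 3 + (-40) = -57.
det M (expand along row 1) = 4·(-40) − 0·(-15) + 3·15 = -115.
Characteristic polynomial: λ³ − 2λ² − 57λ + 115 = 0.
Substitute λ = y + (tr M)/3 = y + 0.666667 to remove the quadratic term: y³ + p·y + q = 0 with p = s − (tr M)²/3 = -58.333333 and q = −2(tr M)³/27 + (tr M)·s/3 − det M = 76.407407.
Three real roots ⇒ use the trigonometric (Viète) form: r = 2√(−p/3) = 8.819171, φ = arccos(3q/(p·r)) = arccos(-0.445566) = 2.032603 rad.
y_k = r·cos(φ/3 − 2πk/3) for k = 0, 1, 2 gives y = 6.871199, 1.352228, -8.223428.
λ_k = y_k + 0.666667 gives λ = 7.5379, 2.0189, -7.5568 (check: the sum is 2.0000 = tr M).

Eigenvalues sorted in increasing order: [-7.5568, 2.0189, 7.5379].


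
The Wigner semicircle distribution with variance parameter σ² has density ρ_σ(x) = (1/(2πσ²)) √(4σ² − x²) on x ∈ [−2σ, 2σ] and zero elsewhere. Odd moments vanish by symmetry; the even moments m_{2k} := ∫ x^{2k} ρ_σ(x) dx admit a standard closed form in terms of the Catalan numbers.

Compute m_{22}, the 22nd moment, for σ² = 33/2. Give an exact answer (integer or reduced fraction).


By the scaled semicircle moment identity, m_{2k} = σ^{2k} · C_k with k = 11.
C_11 = (1/(k+1)) · C(2k, k) = (1/12) · C(22, 11) = (1/12) · 705432 = 58786.
σ^{2k} = (σ²)^k = (33/2)^11 = 50542106513726817/2048.

Therefore m_{22} = σ^{22} · C_11 = (50542106513726817/2048) · 58786 = 1485584136757972332081/1024.


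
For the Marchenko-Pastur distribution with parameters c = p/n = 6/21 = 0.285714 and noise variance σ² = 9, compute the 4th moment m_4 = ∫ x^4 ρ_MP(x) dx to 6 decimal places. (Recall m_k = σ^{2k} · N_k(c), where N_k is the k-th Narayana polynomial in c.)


E[X⁴] = σ⁸ (1 + 6c + 6c² + c³) (fourth MP moment). With σ² = 9 (so σ⁸ = 6561) and c = 6/21 = 0.285714: E[X⁴] = 6561 · (1 + 6·0.285714 + 6·(0.285714)² + (0.285714)³) = 6561 · 3.227405.

So E[X^4] = 21175.005831.


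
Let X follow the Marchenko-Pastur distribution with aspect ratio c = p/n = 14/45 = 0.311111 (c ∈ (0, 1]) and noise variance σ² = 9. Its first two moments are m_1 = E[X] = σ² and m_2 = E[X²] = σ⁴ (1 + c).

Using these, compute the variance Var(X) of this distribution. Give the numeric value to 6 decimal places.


m_1 = E[X] = σ² = 9, so m_1² = 81.
m_2 = E[X²] = σ⁴ (1 + c) = 81 · (1 + 0.311111) = 81 · 1.311111 = 106.200000.
(Note m_2 − m_1² simplifies to c · σ⁴ = 0.311111 · 81.)

Var(X) = m_2 − m_1² = 106.200000 − 81 = 25.200000.


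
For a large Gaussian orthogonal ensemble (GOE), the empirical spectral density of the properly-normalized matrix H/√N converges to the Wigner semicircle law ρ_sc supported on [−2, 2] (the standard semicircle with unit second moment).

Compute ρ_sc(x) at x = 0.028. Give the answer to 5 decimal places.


ρ_sc(x) = (1/(2π)) √(4 − x²). With x = 0.028:
  4 − x² = 4 − (0.028)² = 4 − 0.000784 = 3.999216.
  √(4 − x²) = 1.999804.
  1/(2π) = 0.159155.
  ρ_sc(0.028) = 0.159155 · 1.999804 = 0.318279.

Rounded to 5 decimal places: ρ_sc(0.028) ≈ 0.31828.


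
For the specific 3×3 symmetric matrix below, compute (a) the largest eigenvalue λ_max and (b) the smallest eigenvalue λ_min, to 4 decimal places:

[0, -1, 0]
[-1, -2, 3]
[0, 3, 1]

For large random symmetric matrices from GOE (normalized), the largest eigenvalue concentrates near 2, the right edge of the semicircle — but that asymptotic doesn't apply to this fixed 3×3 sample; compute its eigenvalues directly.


Since M is real symmetric, all three eigenvalues are real; they are the roots of det(λI − M) = λ³ − (tr M) λ² + s λ − det M, where s is the sum of the principal 2×2 minors.
tr M = 0 + (-2) + 1 = -1.
s = (0·(-2) − (-1)²) + (0·1 − 0²) + ((-2)·1 − 3²) = -1 + 0 + (-11) = -12.
det M (expand along row 1) = 0·(-11) − (-1)·(-1) + 0·(-3) = -1.
Characteristic polynomial: λ³ + λ² − 12λ + 1 = 0.
Substitute λ = y + (tr M)/3 = y − 0.333333 to remove the quadratic term: y³ + p·y + q = 0 with p = s − (tr M)²/3 = -12.333333 and q = −2(tr M)³/27 + (tr M)·s/3 − det M = 5.074074.
Three real roots ⇒ use the trigonometric (Viète) form: r = 2√(−p/3) = 4.055175, φ = arccos(3q/(p·r)) = arccos(-0.304360) = 1.880063 rad.
y_k = r·cos(φ/3 − 2πk/3) for k = 0, 1, 2 gives y = 3.284588, 0.417304, -3.701892.
λ_k = y_k − 0.333333 gives λ = 2.9513, 0.0840, -4.0352 (check: the sum is -1.0000 = tr M).

Hence λ_max = 2.9513 and λ_min = -4.0352.


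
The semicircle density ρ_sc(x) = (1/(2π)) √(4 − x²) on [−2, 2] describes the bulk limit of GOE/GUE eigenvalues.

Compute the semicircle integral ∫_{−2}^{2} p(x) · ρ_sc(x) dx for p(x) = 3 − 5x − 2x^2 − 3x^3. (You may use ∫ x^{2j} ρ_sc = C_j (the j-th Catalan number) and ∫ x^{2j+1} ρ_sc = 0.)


Write p(x) = Σ a_i x^i, split into monomials and integrate each against ρ_sc separately.
Using ∫ x^{2j} ρ_sc = C_j = (1/(j+1)) C(2j, j) (Catalan numbers) and ∫ x^{2j+1} ρ_sc = 0 (odd monomials vanish by symmetry):
  i = 0 (even): a_0 · C_{0} = 3 · 1 = 3
  i = 1 (odd): ∫ x^1 ρ_sc = 0 (vanishes)
  i = 2 (even): a_2 · C_{1} = -2 · 1 = -2
  i = 3 (odd): ∫ x^3 ρ_sc = 0 (vanishes)

Summing the contributions: ∫_{−2}^{2} p(x) ρ_sc(x) dx = 3 + (-2) = 1.


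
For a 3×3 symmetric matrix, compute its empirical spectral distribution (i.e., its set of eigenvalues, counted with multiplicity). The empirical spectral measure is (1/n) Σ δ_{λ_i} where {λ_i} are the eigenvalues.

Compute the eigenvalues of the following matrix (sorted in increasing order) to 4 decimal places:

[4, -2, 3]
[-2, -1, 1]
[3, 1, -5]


Since M is real symmetric, all three eigenvalues are real; they are the roots of det(λI − M) = λ³ − (tr M) λ² + s λ − det M, where s is the sum of the principal 2×2 minors.
tr M = 4 + (-1) + (-5) = -2.
s = (4·(-1) − (-2)²) + (4·(-5) − 3²) + ((-1)·(-5) − 1²) = -8 + (-29) + 4 = -33.
det M (expand along row 1) = 4·4 − (-2)·7 + 3·1 = 33.
Characteristic polynomial: λ³ + 2λ² − 33λ − 33 = 0.
Substitute λ = y + (tr M)/3 = y − 0.666667 to remove the quadratic term: y³ + p·y + q = 0 with p = s − (tr M)²/3 = -34.333333 and q = −2(tr M)³/27 + (tr M)·s/3 − det M = -10.407407.
Three real roots ⇒ use the trigonometric (Viète) form: r = 2√(−p/3) = 6.765928, φ = arccos(3q/(p·r)) = arccos(0.134407) = 1.435982 rad.
y_k = r·cos(φ/3 − 2πk/3) for k = 0, 1, 2 gives y = 6.005523, -0.303946, -5.701577.
λ_k = y_k − 0.666667 gives λ = 5.3389, -0.9706, -6.3682 (check: the sum is -2.0000 = tr M).

Eigenvalues sorted in increasing order: [-6.3682, -0.9706, 5.3389].


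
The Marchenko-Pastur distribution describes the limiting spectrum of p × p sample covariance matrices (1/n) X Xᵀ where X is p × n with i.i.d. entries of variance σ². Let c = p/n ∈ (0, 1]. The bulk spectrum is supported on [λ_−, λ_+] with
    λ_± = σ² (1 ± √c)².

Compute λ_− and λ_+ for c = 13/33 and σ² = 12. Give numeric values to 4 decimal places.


c = 13/33 = 0.393939; √c = 0.627646.
λ_− = σ² (1 − √c)² = 12 · (1 − 0.627646)² = 12 · (0.372354)² = 1.663771.
λ_+ = σ² (1 + √c)² = 12 · (1 + 0.627646)² = 12 · (1.627646)² = 31.790775.

Rounded to 4 decimal places: λ_− ≈ 1.6638, λ_+ ≈ 31.7908.


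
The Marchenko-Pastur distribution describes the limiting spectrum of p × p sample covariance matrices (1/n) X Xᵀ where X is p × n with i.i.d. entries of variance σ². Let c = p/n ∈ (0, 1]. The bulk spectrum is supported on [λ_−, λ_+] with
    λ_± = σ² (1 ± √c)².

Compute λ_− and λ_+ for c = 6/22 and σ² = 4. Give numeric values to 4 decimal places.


c = 6/22 = 0.272727; √c = 0.522233.
λ_− = σ² (1 − √c)² = 4 · (1 − 0.522233)² = 4 · (0.477767)² = 0.913045.
λ_+ = σ² (1 + √c)² = 4 · (1 + 0.522233)² = 4 · (1.522233)² = 9.268773.

Rounded to 4 decimal places: λ_− ≈ 0.9130, λ_+ ≈ 9.2688.
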